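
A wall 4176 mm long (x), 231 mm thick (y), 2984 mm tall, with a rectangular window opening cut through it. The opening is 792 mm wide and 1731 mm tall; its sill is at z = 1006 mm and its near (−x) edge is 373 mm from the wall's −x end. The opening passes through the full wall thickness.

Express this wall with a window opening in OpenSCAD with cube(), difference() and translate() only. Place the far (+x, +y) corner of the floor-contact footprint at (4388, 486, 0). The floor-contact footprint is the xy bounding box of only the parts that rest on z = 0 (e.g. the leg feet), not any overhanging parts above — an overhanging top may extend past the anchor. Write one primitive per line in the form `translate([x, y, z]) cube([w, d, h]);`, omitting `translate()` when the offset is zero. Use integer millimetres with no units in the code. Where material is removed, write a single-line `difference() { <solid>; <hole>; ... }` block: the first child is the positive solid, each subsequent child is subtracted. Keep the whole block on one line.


difference() { translate([212, 255, 0]) cube([4176, 231, 2984]); translate([585, 255, 1006]) cube([792, 231, 1731]); }


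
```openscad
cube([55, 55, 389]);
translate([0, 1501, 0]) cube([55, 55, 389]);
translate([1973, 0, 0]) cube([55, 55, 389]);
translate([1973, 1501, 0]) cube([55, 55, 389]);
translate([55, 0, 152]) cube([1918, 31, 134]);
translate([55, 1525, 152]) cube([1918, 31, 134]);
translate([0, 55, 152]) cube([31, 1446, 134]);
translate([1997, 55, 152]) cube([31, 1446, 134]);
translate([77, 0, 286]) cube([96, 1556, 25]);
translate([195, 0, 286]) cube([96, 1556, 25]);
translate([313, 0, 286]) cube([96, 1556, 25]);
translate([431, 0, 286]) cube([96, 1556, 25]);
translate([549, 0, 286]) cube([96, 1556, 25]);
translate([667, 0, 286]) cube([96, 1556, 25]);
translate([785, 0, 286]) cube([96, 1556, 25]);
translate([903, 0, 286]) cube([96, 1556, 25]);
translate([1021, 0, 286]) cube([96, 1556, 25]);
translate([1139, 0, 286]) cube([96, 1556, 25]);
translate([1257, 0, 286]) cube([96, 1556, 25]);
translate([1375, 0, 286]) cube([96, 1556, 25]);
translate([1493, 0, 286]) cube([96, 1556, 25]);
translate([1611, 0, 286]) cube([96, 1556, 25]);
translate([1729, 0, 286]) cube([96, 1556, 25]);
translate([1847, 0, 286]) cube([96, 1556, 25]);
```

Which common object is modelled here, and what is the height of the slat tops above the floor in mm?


A bed frame. The slat-top height is 311 mm.

Four posts, four rails, and a row of slats — a bed frame. Slats sit on the rails at z = 152 + 134 = 286; with slat thickness 25, the top is 311 mm.


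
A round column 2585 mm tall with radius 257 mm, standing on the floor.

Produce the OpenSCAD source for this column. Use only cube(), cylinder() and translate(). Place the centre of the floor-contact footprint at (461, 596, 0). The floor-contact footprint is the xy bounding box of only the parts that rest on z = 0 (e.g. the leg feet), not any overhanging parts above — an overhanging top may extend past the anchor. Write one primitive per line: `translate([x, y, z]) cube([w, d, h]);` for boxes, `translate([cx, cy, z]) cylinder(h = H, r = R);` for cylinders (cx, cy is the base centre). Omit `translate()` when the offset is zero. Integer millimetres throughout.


translate([461, 596, 0]) cylinder(h = 2585, r = 257);


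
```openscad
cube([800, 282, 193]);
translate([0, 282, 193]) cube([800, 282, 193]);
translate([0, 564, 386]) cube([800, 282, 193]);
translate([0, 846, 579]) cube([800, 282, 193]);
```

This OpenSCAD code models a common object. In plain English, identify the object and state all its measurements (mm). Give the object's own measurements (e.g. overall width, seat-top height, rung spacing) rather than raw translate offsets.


A straight staircase of 4 solid steps. Each step is 800 mm wide (x), 282 mm deep (y, the going) and 193 mm tall (the rise). The first step rests on the floor; each subsequent step sits one going further in +y and one rise higher in +z, directly behind and above the previous step with no overlap.


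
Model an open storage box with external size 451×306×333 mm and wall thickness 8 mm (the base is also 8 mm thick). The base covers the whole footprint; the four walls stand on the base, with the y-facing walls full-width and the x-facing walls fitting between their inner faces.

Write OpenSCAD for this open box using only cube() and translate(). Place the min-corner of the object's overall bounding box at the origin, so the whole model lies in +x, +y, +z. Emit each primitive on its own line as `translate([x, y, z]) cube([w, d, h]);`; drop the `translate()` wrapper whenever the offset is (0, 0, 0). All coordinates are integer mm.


cube([451, 306, 8]);
translate([0, 0, 8]) cube([451, 8, 325]);
translate([0, 298, 8]) cube([451, 8, 325]);
translate([0, 8, 8]) cube([8, 290, 325]);
translate([443, 8, 8]) cube([8, 290, 325]);


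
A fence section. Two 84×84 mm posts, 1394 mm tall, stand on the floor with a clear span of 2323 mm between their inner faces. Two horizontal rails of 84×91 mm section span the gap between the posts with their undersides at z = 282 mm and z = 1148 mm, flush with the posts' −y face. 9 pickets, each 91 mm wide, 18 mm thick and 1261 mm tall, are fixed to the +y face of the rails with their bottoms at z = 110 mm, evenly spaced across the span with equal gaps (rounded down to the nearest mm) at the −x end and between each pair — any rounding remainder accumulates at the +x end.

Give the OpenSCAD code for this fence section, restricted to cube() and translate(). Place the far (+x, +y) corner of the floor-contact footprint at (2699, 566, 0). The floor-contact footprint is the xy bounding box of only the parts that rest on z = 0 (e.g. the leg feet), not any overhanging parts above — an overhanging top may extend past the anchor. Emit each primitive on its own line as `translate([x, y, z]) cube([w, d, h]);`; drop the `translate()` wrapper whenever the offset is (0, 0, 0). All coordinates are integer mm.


translate([208, 482, 0]) cube([84, 84, 1394]);
translate([2615, 482, 0]) cube([84, 84, 1394]);
translate([292, 482, 282]) cube([2323, 84, 91]);
translate([292, 482, 1148]) cube([2323, 84, 91]);
translate([442, 566, 110]) cube([91, 18, 1261]);
translate([683, 566, 110]) cube([91, 18, 1261]);
translate([924, 566, 110]) cube([91, 18, 1261]);
translate([1165, 566, 110]) cube([91, 18, 1261]);
translate([1406, 566, 110]) cube([91, 18, 1261]);
translate([1647, 566, 110]) cube([91, 18, 1261]);
translate([1888, 566, 110]) cube([91, 18, 1261]);
translate([2129, 566, 110]) cube([91, 18, 1261]);
translate([2370, 566, 110]) cube([91, 18, 1261]);


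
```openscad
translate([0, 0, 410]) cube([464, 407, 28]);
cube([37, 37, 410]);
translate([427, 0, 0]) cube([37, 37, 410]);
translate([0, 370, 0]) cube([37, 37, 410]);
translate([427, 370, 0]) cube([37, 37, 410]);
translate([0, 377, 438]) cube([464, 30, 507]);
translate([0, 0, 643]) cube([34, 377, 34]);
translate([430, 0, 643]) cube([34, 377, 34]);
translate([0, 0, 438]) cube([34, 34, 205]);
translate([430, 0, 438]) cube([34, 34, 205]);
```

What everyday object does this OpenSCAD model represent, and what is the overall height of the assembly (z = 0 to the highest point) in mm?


A chair. The overall height is 945 mm.

A slab on four corner posts with a tall panel at the back — a chair. The seat slab sits at z = 410 with thickness 28, and the 507 mm backrest starts at the seat top, so the overall height is 410 + 28 + 507 = 945 mm.


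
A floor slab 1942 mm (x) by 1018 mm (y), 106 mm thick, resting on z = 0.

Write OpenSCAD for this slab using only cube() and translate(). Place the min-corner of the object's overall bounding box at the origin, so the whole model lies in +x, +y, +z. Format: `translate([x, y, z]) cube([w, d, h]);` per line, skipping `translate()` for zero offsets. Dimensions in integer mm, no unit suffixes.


cube([1942, 1018, 106]);


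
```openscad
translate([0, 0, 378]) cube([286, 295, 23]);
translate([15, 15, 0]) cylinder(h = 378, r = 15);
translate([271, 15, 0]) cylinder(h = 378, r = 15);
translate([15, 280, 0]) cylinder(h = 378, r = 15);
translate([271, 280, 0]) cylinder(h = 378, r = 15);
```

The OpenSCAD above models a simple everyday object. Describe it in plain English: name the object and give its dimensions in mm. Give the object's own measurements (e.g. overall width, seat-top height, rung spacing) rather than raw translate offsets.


A simple wooden stool: a rectangular seat 286 mm (x) by 295 mm (y), 23 mm thick, top face at z = 401 mm, on four round legs, each 30 mm in diameter. The legs rest on z = 0, each leg's axis is inset half a diameter from the nearest pair of seat edges (so the leg's bounding box is flush with the corner).


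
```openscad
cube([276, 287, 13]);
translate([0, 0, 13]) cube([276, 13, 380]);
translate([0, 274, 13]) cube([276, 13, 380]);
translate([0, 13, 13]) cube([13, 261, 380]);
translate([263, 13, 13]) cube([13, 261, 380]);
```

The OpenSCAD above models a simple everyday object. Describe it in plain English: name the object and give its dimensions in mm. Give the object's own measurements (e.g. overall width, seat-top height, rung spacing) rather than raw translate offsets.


An open-topped rectangular box: outside dimensions 276×287×393 mm, with a uniform wall and base thickness of 13 mm. The base is a full 276×287 slab on the floor; four walls sit on top of the base. The front and back walls (the −y and +y sides) span the full width; the two side walls fit between them.


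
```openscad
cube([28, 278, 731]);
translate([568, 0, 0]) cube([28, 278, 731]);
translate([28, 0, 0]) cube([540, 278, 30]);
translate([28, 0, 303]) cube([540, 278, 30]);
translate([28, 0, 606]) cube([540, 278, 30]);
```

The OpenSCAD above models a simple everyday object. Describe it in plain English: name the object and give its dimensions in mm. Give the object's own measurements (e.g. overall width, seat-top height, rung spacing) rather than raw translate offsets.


An open bookshelf. Two side panels, each 28 mm thick, 278 mm deep and 731 mm tall, stand 596 mm apart (outside-to-outside). Between them sit 3 shelves, each 30 mm thick and 278 mm deep, spanning the full gap between the sides. The bottom shelf rests on the floor (its underside at z = 0) and the clear gap between one shelf's top and the next shelf's underside is 273 mm.


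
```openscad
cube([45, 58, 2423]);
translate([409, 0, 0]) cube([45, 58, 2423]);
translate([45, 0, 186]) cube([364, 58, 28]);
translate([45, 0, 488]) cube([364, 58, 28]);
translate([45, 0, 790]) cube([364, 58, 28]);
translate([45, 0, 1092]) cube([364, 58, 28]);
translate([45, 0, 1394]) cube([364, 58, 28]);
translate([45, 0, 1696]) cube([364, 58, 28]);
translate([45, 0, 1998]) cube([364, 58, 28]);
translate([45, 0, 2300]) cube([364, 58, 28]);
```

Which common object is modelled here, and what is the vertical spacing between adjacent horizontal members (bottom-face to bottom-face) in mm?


A ladder. The rung spacing is 302 mm.

Two tall 45×58 posts with 8 short bars between them — a ladder. Adjacent rungs sit at z = 186 and z = 488, so the spacing is 488 − 186 = 302 mm.


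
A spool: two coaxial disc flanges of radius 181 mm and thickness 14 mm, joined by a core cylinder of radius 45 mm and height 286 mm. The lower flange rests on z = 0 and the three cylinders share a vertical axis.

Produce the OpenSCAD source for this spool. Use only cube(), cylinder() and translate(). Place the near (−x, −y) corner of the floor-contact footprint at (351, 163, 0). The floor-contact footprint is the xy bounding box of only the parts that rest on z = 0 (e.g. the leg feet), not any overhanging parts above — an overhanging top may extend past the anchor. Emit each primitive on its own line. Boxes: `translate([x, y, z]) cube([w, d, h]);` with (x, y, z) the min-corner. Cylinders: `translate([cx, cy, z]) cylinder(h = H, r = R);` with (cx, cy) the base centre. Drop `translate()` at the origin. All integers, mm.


translate([532, 344, 0]) cylinder(h = 14, r = 181);
translate([532, 344, 14]) cylinder(h = 286, r = 45);
translate([532, 344, 300]) cylinder(h = 14, r = 181);


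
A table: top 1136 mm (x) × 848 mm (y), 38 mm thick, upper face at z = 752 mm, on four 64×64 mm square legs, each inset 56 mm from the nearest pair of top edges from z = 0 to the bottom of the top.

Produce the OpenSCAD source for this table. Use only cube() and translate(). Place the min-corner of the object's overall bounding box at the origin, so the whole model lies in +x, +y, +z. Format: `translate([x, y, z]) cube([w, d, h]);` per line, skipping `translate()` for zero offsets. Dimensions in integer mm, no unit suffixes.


translate([0, 0, 714]) cube([1136, 848, 38]);
translate([56, 56, 0]) cube([64, 64, 714]);
translate([1016, 56, 0]) cube([64, 64, 714]);
translate([56, 728, 0]) cube([64, 64, 714]);
translate([1016, 728, 0]) cube([64, 64, 714]);


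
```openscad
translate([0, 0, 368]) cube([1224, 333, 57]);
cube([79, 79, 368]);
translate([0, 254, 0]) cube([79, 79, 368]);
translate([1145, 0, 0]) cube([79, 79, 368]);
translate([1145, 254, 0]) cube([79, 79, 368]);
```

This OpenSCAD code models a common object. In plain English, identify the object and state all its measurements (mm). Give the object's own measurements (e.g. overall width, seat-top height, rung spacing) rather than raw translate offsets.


A bench: a 1224×333 mm seat slab, 57 mm thick, top at z = 425 mm, on four 79×79 mm square legs flush with the seat corners and standing on z = 0.


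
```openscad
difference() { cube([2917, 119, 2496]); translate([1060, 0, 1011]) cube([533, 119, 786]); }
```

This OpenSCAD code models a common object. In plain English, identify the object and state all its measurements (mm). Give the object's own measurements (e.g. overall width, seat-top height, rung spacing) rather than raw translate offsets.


A wall 2917 mm long (x), 119 mm thick (y), 2496 mm tall, with a rectangular window opening cut through it. The opening is 533 mm wide and 786 mm tall; its sill is at z = 1011 mm and its near (−x) edge is 1060 mm from the wall's −x end. The opening passes through the full wall thickness.


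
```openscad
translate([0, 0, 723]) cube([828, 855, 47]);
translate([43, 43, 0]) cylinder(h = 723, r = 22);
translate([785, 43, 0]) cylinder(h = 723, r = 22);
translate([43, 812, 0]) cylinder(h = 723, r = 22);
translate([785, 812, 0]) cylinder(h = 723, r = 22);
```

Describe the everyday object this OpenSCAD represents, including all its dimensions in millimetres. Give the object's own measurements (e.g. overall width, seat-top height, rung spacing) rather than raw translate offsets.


A table: top 828 mm (x) × 855 mm (y), 47 mm thick, upper face at z = 770 mm, on four round legs of 44 mm diameter, each leg's bounding box inset 21 mm from the nearest pair of top edges from z = 0 to the bottom of the top.


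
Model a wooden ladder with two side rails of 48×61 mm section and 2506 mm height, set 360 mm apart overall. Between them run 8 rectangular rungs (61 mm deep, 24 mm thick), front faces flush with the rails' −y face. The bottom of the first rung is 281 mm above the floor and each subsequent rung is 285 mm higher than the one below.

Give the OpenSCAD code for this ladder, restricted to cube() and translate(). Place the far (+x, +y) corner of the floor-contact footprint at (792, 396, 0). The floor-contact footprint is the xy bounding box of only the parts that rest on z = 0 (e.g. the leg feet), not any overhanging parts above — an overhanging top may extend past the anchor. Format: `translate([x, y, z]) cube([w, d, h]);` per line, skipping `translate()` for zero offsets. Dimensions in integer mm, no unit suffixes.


translate([432, 335, 0]) cube([48, 61, 2506]);
translate([744, 335, 0]) cube([48, 61, 2506]);
translate([480, 335, 281]) cube([264, 61, 24]);
translate([480, 335, 566]) cube([264, 61, 24]);
translate([480, 335, 851]) cube([264, 61, 24]);
translate([480, 335, 1136]) cube([264, 61, 24]);
translate([480, 335, 1421]) cube([264, 61, 24]);
translate([480, 335, 1706]) cube([264, 61, 24]);
translate([480, 335, 1991]) cube([264, 61, 24]);
translate([480, 335, 2276]) cube([264, 61, 24]);


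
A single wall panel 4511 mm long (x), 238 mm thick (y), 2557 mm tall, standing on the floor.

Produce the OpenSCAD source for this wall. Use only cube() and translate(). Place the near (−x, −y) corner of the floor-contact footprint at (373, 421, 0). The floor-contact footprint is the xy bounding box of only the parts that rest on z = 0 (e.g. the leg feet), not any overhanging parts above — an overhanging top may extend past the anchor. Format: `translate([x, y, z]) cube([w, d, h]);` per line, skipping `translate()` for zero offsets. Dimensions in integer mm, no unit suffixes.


translate([373, 421, 0]) cube([4511, 238, 2557]);


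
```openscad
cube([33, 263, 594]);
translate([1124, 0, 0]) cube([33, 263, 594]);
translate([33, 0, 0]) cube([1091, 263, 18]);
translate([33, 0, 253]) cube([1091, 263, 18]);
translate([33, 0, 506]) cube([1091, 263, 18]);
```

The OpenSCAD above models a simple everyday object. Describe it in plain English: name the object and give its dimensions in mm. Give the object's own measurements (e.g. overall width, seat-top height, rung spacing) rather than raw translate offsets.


An open bookshelf. Two side panels, each 33 mm thick, 263 mm deep and 594 mm tall, stand 1157 mm apart (outside-to-outside). Between them sit 3 shelves, each 18 mm thick and 263 mm deep, spanning the full gap between the sides. The bottom shelf rests on the floor (its underside at z = 0) and the clear gap between one shelf's top and the next shelf's underside is 235 mm.


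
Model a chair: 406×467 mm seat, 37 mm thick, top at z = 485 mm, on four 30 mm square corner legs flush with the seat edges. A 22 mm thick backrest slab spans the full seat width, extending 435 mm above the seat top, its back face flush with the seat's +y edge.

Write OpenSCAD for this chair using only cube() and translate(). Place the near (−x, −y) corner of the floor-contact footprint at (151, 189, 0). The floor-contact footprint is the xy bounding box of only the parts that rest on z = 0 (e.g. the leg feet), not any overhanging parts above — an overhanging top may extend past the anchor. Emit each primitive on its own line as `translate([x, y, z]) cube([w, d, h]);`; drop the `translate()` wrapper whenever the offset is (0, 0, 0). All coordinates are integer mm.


translate([151, 189, 448]) cube([406, 467, 37]);
translate([151, 189, 0]) cube([30, 30, 448]);
translate([527, 189, 0]) cube([30, 30, 448]);
translate([151, 626, 0]) cube([30, 30, 448]);
translate([527, 626, 0]) cube([30, 30, 448]);
translate([151, 634, 485]) cube([406, 22, 435]);


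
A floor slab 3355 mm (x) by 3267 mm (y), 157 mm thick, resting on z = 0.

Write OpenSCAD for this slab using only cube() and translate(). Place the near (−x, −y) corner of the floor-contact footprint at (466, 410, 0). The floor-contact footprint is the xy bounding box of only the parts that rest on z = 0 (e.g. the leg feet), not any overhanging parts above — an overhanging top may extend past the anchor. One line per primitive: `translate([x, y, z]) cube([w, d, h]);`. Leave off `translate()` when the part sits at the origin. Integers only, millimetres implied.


translate([466, 410, 0]) cube([3355, 3267, 157]);


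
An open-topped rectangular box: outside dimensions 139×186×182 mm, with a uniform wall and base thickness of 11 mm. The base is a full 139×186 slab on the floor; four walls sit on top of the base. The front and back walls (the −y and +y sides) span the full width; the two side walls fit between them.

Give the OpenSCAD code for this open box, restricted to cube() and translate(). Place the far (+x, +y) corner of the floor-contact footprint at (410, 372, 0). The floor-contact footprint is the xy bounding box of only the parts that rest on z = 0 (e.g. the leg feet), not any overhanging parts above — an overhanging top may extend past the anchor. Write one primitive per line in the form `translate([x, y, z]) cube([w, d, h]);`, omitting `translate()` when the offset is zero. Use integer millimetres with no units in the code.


translate([271, 186, 0]) cube([139, 186, 11]);
translate([271, 186, 11]) cube([139, 11, 171]);
translate([271, 361, 11]) cube([139, 11, 171]);
translate([271, 197, 11]) cube([11, 164, 171]);
translate([399, 197, 11]) cube([11, 164, 171]);


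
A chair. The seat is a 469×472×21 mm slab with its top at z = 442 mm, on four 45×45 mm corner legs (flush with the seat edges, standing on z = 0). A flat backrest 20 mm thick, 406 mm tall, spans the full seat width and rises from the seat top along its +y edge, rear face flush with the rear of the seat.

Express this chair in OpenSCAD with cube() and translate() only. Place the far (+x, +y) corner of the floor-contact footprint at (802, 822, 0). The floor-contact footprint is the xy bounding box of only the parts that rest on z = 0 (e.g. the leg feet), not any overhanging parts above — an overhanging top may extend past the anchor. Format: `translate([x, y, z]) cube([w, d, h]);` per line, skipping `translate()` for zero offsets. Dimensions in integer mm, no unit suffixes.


// leg_h = 442 - 21 = 421
translate([333, 350, 421]) cube([469, 472, 21]);
translate([333, 350, 0]) cube([45, 45, 421]);
translate([757, 350, 0]) cube([45, 45, 421]);
translate([333, 777, 0]) cube([45, 45, 421]);
translate([757, 777, 0]) cube([45, 45, 421]);
translate([333, 802, 442]) cube([469, 20, 406]);


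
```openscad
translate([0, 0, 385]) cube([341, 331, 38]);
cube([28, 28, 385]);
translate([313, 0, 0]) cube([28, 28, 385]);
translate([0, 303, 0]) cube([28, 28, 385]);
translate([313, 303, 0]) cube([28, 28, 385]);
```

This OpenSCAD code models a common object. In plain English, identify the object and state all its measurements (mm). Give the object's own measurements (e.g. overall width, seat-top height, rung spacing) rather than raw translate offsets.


A simple wooden stool: a rectangular seat 341 mm (x) by 331 mm (y), 38 mm thick, top face at z = 423 mm, on four square legs, each 28×28 mm in cross-section. The legs rest on z = 0, each flush with a corner of the seat.


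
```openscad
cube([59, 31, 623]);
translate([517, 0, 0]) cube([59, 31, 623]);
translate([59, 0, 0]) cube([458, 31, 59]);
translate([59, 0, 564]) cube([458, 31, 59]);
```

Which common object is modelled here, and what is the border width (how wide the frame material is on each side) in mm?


A picture frame. The border width is 59 mm.

Four thin pieces enclosing a rectangular opening — a picture frame. The two full-height stiles are 623 mm tall; the top rail sits at z = 564 and is 59 mm tall, so the border above the opening is 623 − 564 = 59 mm, matching the stile x-width.


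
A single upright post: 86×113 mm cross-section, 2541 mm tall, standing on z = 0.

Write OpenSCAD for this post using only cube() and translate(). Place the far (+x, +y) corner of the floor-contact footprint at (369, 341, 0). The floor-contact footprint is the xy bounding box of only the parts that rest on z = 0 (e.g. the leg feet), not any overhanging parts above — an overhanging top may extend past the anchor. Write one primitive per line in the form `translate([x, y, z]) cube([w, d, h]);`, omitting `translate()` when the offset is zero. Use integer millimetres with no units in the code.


translate([283, 228, 0]) cube([86, 113, 2541]);


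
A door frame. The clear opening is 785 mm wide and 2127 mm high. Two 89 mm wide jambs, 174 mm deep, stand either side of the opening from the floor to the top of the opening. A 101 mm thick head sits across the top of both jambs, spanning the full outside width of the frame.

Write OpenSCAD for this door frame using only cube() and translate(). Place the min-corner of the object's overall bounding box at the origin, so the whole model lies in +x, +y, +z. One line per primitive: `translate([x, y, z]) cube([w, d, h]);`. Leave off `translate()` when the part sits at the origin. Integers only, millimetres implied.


cube([89, 174, 2127]);
translate([874, 0, 0]) cube([89, 174, 2127]);
translate([0, 0, 2127]) cube([963, 174, 101]);


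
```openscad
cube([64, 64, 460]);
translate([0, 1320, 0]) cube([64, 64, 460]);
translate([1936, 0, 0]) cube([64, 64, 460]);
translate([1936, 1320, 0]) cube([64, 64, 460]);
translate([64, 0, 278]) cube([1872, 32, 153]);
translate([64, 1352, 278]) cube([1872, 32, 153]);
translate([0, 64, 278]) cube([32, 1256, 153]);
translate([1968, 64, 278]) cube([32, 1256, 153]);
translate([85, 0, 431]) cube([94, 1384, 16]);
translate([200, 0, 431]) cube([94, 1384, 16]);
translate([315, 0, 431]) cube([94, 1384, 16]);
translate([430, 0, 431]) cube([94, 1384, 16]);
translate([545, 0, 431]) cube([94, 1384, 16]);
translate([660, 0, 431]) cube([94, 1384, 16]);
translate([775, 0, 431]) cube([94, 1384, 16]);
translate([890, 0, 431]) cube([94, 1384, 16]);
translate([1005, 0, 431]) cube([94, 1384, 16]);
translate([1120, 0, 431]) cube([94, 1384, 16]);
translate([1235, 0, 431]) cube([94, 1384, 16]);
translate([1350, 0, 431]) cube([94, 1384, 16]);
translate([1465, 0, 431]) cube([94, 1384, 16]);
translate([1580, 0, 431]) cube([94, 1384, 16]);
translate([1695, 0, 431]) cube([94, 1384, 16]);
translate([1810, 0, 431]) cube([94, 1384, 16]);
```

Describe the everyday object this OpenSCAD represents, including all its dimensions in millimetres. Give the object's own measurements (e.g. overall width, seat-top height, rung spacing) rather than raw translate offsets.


A bed frame 2000 mm long (x) by 1384 mm wide (y). Four 64×64 mm corner posts, 460 mm tall, at the corners of the footprint. Four rails of 32 mm thickness and 153 mm height run between adjacent posts with their undersides at z = 278 mm, their outer faces flush with the outside of the frame (the two x-running rails run between the posts' inner faces; the two y-running rails run between the posts' inner faces). 16 slats, each 94 mm wide (x) and 16 mm thick, lie across the top of the two x-running rails, running the full 1384 mm width of the frame in y; along x they sit between the end posts with a 21 mm gap after the −x posts and between neighbouring slats, leaving 32 mm before the +x posts.


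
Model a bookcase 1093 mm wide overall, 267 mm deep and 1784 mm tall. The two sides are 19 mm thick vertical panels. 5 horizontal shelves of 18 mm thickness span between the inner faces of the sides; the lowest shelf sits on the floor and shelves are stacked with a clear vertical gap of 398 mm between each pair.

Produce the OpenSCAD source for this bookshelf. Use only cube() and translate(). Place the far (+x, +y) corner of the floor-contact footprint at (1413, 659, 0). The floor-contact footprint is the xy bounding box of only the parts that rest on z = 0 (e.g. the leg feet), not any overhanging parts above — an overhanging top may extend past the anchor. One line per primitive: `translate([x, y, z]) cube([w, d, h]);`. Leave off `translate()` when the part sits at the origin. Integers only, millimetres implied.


translate([320, 392, 0]) cube([19, 267, 1784]);
translate([1394, 392, 0]) cube([19, 267, 1784]);
translate([339, 392, 0]) cube([1055, 267, 18]);
translate([339, 392, 416]) cube([1055, 267, 18]);
translate([339, 392, 832]) cube([1055, 267, 18]);
translate([339, 392, 1248]) cube([1055, 267, 18]);
translate([339, 392, 1664]) cube([1055, 267, 18]);


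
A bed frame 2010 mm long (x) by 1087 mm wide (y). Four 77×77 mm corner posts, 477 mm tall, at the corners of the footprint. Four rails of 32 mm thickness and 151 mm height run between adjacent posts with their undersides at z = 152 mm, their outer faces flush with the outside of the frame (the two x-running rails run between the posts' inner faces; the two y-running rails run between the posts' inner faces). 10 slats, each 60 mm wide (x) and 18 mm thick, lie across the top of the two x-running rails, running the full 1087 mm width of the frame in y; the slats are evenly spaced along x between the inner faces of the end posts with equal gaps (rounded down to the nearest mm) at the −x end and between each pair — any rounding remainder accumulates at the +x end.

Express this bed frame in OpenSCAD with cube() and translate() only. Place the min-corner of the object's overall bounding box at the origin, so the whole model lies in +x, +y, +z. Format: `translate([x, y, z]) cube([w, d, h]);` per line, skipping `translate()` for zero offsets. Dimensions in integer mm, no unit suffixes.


cube([77, 77, 477]);
translate([0, 1010, 0]) cube([77, 77, 477]);
translate([1933, 0, 0]) cube([77, 77, 477]);
translate([1933, 1010, 0]) cube([77, 77, 477]);
translate([77, 0, 152]) cube([1856, 32, 151]);
translate([77, 1055, 152]) cube([1856, 32, 151]);
translate([0, 77, 152]) cube([32, 933, 151]);
translate([1978, 77, 152]) cube([32, 933, 151]);
translate([191, 0, 303]) cube([60, 1087, 18]);
translate([365, 0, 303]) cube([60, 1087, 18]);
translate([539, 0, 303]) cube([60, 1087, 18]);
translate([713, 0, 303]) cube([60, 1087, 18]);
translate([887, 0, 303]) cube([60, 1087, 18]);
translate([1061, 0, 303]) cube([60, 1087, 18]);
translate([1235, 0, 303]) cube([60, 1087, 18]);
translate([1409, 0, 303]) cube([60, 1087, 18]);
translate([1583, 0, 303]) cube([60, 1087, 18]);
translate([1757, 0, 303]) cube([60, 1087, 18]);


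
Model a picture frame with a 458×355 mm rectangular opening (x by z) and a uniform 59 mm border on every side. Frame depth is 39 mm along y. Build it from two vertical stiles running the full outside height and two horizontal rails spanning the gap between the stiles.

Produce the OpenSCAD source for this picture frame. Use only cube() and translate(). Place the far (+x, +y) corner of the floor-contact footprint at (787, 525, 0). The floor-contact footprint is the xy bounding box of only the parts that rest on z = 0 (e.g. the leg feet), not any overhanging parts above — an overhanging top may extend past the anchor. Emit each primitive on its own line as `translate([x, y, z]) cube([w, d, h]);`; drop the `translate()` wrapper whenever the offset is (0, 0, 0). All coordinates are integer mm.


translate([211, 486, 0]) cube([59, 39, 473]);
translate([728, 486, 0]) cube([59, 39, 473]);
translate([270, 486, 0]) cube([458, 39, 59]);
translate([270, 486, 414]) cube([458, 39, 59]);


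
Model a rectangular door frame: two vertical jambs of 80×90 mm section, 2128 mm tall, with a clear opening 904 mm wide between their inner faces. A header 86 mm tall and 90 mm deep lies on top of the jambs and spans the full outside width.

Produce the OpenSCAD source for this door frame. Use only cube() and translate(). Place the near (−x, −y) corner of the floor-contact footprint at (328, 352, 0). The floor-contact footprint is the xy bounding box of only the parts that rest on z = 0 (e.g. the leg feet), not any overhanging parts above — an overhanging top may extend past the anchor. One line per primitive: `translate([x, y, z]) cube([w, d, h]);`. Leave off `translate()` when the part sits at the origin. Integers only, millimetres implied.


translate([328, 352, 0]) cube([80, 90, 2128]);
translate([1312, 352, 0]) cube([80, 90, 2128]);
translate([328, 352, 2128]) cube([1064, 90, 86]);


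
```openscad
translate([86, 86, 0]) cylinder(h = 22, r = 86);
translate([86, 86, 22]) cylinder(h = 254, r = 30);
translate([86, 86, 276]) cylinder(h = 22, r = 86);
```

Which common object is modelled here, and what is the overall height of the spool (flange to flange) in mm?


A spool. The overall height is 298 mm.

Three coaxial cylinders, large–small–large — a spool. Two 22 mm flanges and a 254 mm core give 22 + 254 + 22 = 298 mm.


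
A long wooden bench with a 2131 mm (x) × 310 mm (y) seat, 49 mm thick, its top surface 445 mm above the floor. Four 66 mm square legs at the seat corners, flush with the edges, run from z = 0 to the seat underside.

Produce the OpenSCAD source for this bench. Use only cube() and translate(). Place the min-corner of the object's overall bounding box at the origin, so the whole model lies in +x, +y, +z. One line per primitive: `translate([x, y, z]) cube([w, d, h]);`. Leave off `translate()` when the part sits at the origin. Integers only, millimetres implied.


translate([0, 0, 396]) cube([2131, 310, 49]);
cube([66, 66, 396]);
translate([0, 244, 0]) cube([66, 66, 396]);
translate([2065, 0, 0]) cube([66, 66, 396]);
translate([2065, 244, 0]) cube([66, 66, 396]);


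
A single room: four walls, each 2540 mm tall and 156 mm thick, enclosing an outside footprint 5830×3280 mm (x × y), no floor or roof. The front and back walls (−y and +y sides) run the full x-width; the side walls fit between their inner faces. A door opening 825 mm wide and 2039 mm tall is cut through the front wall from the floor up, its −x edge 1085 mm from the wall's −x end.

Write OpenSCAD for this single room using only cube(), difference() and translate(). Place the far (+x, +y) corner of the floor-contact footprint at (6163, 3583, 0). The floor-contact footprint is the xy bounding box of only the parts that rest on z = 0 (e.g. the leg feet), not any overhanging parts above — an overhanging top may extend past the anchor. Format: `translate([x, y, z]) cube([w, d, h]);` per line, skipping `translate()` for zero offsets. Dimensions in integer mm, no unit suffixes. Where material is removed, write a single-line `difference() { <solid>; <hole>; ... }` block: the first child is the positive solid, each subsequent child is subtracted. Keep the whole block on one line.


difference() { translate([333, 303, 0]) cube([5830, 156, 2540]); translate([1418, 303, 0]) cube([825, 156, 2039]); }
translate([333, 3427, 0]) cube([5830, 156, 2540]);
translate([333, 459, 0]) cube([156, 2968, 2540]);
translate([6007, 459, 0]) cube([156, 2968, 2540]);


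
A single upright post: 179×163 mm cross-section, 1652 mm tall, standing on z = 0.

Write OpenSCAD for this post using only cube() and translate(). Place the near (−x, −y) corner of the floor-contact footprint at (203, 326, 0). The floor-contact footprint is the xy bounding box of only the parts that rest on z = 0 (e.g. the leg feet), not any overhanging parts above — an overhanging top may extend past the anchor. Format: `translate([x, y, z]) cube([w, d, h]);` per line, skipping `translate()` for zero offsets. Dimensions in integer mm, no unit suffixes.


translate([203, 326, 0]) cube([179, 163, 1652]);


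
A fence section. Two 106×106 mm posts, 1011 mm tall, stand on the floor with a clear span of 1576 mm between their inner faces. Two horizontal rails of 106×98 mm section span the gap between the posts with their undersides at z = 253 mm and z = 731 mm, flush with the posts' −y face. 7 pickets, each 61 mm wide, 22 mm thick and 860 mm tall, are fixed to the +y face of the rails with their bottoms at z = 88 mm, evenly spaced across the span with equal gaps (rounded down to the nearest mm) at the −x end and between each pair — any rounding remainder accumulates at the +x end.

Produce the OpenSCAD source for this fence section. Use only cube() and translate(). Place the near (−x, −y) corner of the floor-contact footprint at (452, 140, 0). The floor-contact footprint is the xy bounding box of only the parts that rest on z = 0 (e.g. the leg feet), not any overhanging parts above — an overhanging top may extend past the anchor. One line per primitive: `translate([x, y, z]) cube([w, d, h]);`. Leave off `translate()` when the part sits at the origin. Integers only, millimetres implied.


translate([452, 140, 0]) cube([106, 106, 1011]);
translate([2134, 140, 0]) cube([106, 106, 1011]);
translate([558, 140, 253]) cube([1576, 106, 98]);
translate([558, 140, 731]) cube([1576, 106, 98]);
translate([701, 246, 88]) cube([61, 22, 860]);
translate([905, 246, 88]) cube([61, 22, 860]);
translate([1109, 246, 88]) cube([61, 22, 860]);
translate([1313, 246, 88]) cube([61, 22, 860]);
translate([1517, 246, 88]) cube([61, 22, 860]);
translate([1721, 246, 88]) cube([61, 22, 860]);
translate([1925, 246, 88]) cube([61, 22, 860]);


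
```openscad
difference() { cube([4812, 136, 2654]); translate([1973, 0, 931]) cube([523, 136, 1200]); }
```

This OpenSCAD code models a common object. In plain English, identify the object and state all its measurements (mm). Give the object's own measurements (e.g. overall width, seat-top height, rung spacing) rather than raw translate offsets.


A wall 4812 mm long (x), 136 mm thick (y), 2654 mm tall, with a rectangular window opening cut through it. The opening is 523 mm wide and 1200 mm tall; its sill is at z = 931 mm and its near (−x) edge is 1973 mm from the wall's −x end. The opening passes through the full wall thickness.


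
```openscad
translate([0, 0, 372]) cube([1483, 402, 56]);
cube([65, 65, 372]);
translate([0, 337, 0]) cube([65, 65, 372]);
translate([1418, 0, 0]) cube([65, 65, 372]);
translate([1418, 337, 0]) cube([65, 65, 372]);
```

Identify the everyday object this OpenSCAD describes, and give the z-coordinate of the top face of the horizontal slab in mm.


A bench. The seat-top height is 428 mm.

A long slab on four corner posts — a bench. The slab sits at z = 372 with thickness 56, so the top is 372 + 56 = 428 mm.


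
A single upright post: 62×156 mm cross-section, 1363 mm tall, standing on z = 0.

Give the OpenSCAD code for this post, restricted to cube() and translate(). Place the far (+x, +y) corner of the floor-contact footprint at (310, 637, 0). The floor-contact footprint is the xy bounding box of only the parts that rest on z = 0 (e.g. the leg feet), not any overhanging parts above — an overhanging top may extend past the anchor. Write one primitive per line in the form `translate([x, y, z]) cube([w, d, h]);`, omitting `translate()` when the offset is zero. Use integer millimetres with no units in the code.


translate([248, 481, 0]) cube([62, 156, 1363]);


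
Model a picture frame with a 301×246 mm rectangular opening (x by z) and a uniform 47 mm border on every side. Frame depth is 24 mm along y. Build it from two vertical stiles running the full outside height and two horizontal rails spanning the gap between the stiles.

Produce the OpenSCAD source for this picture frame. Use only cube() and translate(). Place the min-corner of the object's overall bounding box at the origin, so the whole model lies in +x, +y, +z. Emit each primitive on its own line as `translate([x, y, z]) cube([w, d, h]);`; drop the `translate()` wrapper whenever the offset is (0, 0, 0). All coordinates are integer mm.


cube([47, 24, 340]);
translate([348, 0, 0]) cube([47, 24, 340]);
translate([47, 0, 0]) cube([301, 24, 47]);
translate([47, 0, 293]) cube([301, 24, 47]);


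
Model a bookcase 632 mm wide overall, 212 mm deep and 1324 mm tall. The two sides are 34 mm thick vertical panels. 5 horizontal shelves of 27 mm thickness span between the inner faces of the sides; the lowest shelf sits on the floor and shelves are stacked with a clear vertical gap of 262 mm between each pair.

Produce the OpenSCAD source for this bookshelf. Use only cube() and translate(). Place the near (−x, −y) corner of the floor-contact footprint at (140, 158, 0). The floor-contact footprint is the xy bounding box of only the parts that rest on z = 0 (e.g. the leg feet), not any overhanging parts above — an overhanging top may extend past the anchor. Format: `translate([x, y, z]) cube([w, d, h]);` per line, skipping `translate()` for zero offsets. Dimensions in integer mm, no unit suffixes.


translate([140, 158, 0]) cube([34, 212, 1324]);
translate([738, 158, 0]) cube([34, 212, 1324]);
translate([174, 158, 0]) cube([564, 212, 27]);
translate([174, 158, 289]) cube([564, 212, 27]);
translate([174, 158, 578]) cube([564, 212, 27]);
translate([174, 158, 867]) cube([564, 212, 27]);
translate([174, 158, 1156]) cube([564, 212, 27]);


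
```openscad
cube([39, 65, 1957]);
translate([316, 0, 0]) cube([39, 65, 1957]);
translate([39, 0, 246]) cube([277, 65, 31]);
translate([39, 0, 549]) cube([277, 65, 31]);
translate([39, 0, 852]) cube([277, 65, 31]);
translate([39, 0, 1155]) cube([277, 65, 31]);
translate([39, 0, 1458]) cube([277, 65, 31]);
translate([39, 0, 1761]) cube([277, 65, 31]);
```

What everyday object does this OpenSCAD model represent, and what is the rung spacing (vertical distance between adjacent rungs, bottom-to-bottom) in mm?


A ladder. The rung spacing is 303 mm.

Two tall 39×65 posts with 6 short bars between them — a ladder. Adjacent rungs sit at z = 246 and z = 549, so the spacing is 549 − 246 = 303 mm.
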